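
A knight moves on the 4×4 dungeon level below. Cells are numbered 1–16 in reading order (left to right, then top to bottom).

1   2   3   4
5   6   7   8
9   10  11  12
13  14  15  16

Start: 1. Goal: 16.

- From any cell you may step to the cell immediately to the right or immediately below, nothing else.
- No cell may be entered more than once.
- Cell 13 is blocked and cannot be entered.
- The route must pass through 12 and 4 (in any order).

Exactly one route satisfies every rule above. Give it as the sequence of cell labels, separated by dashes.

1 - 2 - 3 - 4 - 8 - 12 - 16

Moves only go right or down, so the column and row indices never decrease.
Route from 1: right 3 to 4, down 3 to 16 — 6 moves in all.
Check: all required cells visited.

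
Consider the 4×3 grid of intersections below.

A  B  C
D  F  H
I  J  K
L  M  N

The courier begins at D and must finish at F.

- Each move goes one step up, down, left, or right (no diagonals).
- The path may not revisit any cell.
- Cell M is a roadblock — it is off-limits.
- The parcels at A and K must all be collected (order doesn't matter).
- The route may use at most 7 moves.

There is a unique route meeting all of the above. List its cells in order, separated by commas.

The budget equals the shortest possible length, so every move has to be on a shortest route through the required cells.
Route from D: up 1 to A, right 2 to C, down 2 to K, left 1 to J, up 1 to F — 7 moves in all.
Check: all required cells visited; 7 ≤ 7 moves.

D, A, B, C, H, K, J, F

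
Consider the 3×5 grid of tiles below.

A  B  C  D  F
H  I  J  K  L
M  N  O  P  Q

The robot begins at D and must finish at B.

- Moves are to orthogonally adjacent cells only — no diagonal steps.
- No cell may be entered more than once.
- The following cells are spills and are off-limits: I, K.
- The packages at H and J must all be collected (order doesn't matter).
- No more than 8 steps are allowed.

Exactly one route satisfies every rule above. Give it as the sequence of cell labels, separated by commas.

The 8-move cap with required stops at H, J leaves no slack for detours.
Route from D: left 1 to C, down 2 to O, left 2 to M, up 2 to A, right 1 to B — 8 moves in all.
Check: all required cells visited; 8 ≤ 8 moves.

D, C, J, O, N, M, H, A, B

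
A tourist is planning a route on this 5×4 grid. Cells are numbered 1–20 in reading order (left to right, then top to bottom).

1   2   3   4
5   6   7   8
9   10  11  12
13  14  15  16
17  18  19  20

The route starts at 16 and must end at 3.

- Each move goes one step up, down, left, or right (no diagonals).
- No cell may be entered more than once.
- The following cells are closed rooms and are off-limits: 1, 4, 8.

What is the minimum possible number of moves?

The Manhattan distance from 16 to 3 is |4−1| + |4−3| = 4, so at least 4 moves are needed.
A route of 4 moves achieves this: 16 → 12 → 11 → 7 → 3.
Since 4 matches the lower bound, it is optimal.

4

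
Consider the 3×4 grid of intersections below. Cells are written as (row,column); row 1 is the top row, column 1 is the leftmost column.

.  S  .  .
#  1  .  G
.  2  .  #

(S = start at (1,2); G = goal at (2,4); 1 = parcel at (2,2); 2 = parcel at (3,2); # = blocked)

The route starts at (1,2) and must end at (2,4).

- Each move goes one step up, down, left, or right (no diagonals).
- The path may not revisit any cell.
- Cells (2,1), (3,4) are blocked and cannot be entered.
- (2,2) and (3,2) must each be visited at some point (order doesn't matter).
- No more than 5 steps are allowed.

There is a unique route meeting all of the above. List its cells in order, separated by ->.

(1,2) -> (2,2) -> (3,2) -> (3,3) -> (2,3) -> (2,4)

The 5-move cap with required stops at (2,2), (3,2) leaves no slack for detours.
Route from (1,2): 2× down (reaching (3,2)), right to (3,3), up to (2,3), right to (2,4) — 5 moves in all.
Check: all required cells visited; 5 ≤ 5 moves.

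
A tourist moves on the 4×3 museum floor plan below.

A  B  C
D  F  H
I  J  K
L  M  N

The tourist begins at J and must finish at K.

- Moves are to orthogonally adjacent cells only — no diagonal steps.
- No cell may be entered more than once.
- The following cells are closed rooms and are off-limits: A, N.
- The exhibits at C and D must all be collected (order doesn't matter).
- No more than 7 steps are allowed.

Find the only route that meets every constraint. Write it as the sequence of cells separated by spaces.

J I D F B C H K

The budget equals the shortest possible length, so every move has to be on a shortest route through the required cells.
Route from J: left 1 to I, up 1 to D, right 1 to F, up 1 to B, right 1 to C, down 2 to K — 7 moves in all.
Check: all required cells visited; 7 ≤ 7 moves.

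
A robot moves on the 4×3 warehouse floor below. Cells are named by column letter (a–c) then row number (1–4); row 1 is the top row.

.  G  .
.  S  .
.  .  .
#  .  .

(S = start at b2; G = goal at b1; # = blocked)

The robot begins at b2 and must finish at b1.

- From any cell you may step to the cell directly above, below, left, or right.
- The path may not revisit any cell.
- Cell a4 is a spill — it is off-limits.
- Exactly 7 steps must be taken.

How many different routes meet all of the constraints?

3

Need simple routes of exactly 7 moves from b2 to b1 (Manhattan distance 1, so 3 moves are spent on a detour and 3 undoing it).
Enumerating: b2 b3 b4 c4 c3 c2 c1 b1 | b2 a2 a3 b3 c3 c2 c1 b1 | b2 c2 c3 b3 a3 a2 a1 b1.
That gives 3 routes.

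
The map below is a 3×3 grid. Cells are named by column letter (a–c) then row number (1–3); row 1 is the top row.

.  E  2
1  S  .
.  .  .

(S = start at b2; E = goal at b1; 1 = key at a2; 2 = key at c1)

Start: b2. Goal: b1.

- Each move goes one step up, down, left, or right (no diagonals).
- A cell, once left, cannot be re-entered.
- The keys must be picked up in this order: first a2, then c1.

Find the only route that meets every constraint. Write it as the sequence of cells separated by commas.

The waypoints must appear in the order a2, c1, with no cell reused.
Route from b2: left to a2, down to a3, 2× right (reaching c3), 2× up (reaching c1), left to b1 — 7 moves in all.
Check: order respected (1 at step 1, 2 at step 6).

b2, a2, a3, b3, c3, c2, c1, b1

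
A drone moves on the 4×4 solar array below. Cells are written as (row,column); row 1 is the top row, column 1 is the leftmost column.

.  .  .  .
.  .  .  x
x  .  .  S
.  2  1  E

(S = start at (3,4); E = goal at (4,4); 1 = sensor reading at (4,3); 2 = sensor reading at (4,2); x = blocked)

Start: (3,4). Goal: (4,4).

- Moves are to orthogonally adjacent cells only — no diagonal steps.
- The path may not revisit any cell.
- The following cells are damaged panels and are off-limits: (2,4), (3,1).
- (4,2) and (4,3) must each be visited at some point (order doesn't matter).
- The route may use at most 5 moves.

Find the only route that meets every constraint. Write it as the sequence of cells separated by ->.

Any route must reach (4,2) and (4,3) and still end at (4,4) within 5 moves, so the order of the required stops is forced.
Route from (3,4): 2× left (reaching (3,2)), down to (4,2), 2× right (reaching (4,4)) — 5 moves in all.
Check: all required cells visited; 5 ≤ 5 moves.

(3,4) -> (3,3) -> (3,2) -> (4,2) -> (4,3) -> (4,4)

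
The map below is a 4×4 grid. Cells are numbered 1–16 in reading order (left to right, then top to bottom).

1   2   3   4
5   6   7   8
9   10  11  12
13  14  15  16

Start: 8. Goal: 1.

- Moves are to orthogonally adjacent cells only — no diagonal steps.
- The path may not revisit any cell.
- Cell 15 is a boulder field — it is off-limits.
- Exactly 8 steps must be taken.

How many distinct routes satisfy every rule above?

Need simple routes of exactly 8 moves from 8 to 1 (Manhattan distance 4, so 2 moves are spent on a detour and 2 undoing it).
Branch systematically from the start, pruning whenever the remaining move budget drops below the Manhattan distance to 1 or differs from it in parity. Grouping the completions by first move — via 4: 5; via 12: 5; via 7: 4 — and summing: 5 + 5 + 4 = 14.
That gives 14 routes.

14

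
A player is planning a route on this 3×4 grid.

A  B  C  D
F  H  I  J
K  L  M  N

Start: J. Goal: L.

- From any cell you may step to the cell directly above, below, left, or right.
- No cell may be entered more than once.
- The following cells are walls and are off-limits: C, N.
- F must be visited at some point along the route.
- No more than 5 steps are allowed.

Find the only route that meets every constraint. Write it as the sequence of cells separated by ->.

The budget equals the shortest possible length, so every move has to be on a shortest route through the required cells.
Route from J: left 3 to F, down 1 to K, right 1 to L — 5 moves in all.
Check: all required cells visited; 5 ≤ 5 moves.

J -> I -> H -> F -> K -> L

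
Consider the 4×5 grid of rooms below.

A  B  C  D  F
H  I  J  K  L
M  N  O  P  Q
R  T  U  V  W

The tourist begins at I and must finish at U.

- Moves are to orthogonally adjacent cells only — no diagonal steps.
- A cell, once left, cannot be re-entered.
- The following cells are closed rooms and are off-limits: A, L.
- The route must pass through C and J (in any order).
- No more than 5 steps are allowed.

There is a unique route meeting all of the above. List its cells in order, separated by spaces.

I B C J O U

The 5-move cap with required stops at C, J leaves no slack for detours.
Route from I: up 1 to B, right 1 to C, down 3 to U — 5 moves in all.
Check: all required cells visited; 5 ≤ 5 moves.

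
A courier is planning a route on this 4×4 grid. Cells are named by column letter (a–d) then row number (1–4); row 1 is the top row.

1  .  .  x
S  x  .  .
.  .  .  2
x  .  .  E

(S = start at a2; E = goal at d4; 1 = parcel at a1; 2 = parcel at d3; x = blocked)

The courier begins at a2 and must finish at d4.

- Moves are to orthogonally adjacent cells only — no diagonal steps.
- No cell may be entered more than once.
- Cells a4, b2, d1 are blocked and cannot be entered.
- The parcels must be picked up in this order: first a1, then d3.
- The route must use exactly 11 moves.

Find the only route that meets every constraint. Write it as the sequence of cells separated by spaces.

a2 a1 b1 c1 c2 d2 d3 c3 b3 b4 c4 d4

The waypoints must appear in the order a1, d3, with no cell reused.
Route from a2: up 1 to a1, right 2 to c1, down 1 to c2, right 1 to d2, down 1 to d3, left 2 to b3, down 1 to b4, right 2 to d4 — 11 moves in all.
Check: order respected (1 at step 1, 2 at step 6); 11 moves as required.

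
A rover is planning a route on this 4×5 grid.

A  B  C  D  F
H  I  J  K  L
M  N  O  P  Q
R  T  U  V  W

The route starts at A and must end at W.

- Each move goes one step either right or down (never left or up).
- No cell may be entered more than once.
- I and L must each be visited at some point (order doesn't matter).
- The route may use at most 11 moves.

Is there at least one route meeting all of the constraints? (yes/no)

yes

One route that works: A → H → I → J → K → L → Q → W.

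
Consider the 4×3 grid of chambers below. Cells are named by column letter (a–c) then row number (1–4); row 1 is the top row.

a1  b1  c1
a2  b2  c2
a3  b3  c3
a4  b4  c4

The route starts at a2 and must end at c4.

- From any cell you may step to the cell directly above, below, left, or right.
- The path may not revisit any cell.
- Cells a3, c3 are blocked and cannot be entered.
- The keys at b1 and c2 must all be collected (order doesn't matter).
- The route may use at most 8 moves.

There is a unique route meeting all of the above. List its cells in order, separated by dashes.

The budget equals the shortest possible length, so every move has to be on a shortest route through the required cells.
Route from a2: up to a1, 2× right (reaching c1), down to c2, left to b2, 2× down (reaching b4), right to c4 — 8 moves in all.
Check: all required cells visited; 8 ≤ 8 moves.

a2 - a1 - b1 - c1 - c2 - b2 - b3 - b4 - c4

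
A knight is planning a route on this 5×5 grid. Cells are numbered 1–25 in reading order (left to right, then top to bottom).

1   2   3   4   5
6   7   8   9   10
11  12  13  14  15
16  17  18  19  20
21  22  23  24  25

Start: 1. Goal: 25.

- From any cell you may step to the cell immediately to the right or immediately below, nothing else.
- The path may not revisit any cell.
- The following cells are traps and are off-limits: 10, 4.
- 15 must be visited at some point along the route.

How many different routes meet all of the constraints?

A right/down-only route from 1 to 25 makes exactly 4 down-moves and 4 right-moves in some order.
With no other constraints that would be C(8,4) = 70 routes.
Split at 15 and multiply the segment counts (each segment already excludes blocked cells): 1→15: 9; 15→25: 1; product = 9.
That gives 9 routes.

9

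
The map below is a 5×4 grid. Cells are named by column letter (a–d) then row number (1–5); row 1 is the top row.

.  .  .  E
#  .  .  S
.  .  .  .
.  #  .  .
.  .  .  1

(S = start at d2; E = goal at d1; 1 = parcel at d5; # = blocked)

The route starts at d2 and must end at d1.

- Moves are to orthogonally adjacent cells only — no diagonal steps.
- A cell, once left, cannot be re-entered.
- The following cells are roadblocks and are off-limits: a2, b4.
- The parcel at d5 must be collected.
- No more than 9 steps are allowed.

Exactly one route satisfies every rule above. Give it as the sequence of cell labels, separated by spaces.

d2 d3 d4 d5 c5 c4 c3 c2 c1 d1

Any route must reach d5 and still end at d1 within 9 moves, so the order of the required stops is forced.
Route from d2: 3× down (reaching d5), left to c5, 4× up (reaching c1), right to d1 — 9 moves in all.
Check: all required cells visited; 9 ≤ 9 moves.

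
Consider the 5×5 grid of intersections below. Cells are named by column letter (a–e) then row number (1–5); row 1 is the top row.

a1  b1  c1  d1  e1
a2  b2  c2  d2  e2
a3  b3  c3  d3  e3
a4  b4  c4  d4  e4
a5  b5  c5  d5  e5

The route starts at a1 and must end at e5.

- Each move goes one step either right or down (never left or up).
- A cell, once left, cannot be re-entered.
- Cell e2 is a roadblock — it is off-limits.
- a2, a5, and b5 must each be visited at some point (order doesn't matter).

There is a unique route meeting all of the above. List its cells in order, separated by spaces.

Moves only go right or down, so the column and row indices never decrease.
Route from a1: 4× down (reaching a5), 4× right (reaching e5) — 8 moves in all.
Check: all required cells visited.

a1 a2 a3 a4 a5 b5 c5 d5 e5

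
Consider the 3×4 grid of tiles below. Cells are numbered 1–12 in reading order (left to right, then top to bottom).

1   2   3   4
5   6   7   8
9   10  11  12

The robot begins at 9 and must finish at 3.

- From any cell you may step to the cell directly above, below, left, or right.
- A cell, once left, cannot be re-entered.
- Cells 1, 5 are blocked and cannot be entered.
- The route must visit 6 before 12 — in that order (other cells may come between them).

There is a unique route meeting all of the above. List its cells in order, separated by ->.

9 -> 10 -> 6 -> 7 -> 11 -> 12 -> 8 -> 4 -> 3

The waypoints must appear in the order 6, 12, with no cell reused.
Route from 9: right to 10, up to 6, right to 7, down to 11, right to 12, 2× up (reaching 4), left to 3 — 8 moves in all.
Check: order respected (6 at step 2, 12 at step 5).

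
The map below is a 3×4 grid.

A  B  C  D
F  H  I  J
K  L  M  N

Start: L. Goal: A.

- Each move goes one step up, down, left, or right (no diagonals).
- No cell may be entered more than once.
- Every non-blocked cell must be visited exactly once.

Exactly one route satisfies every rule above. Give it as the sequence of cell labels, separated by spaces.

L K F H I M N J D C B A

Need to visit all 12 open cells exactly once, starting at L and ending at A.
Route from L: left to K, up to F, 2× right (reaching I), down to M, right to N, 2× up (reaching D), 3× left (reaching A) — 11 moves in all.
Check: all 12 open cells covered.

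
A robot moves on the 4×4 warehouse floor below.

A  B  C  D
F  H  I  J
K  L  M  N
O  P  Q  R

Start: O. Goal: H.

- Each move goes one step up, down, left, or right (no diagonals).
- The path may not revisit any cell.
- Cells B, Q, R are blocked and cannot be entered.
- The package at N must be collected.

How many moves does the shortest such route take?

Any route passes through N somewhere between O and H. Summing Manhattan distances along the two legs (O → N → H) gives a lower bound of 4 + 3 = 7 moves.
A route of 7 moves achieves this: O → K → L → M → N → J → I → H.
Since 7 matches the lower bound, it is optimal.

7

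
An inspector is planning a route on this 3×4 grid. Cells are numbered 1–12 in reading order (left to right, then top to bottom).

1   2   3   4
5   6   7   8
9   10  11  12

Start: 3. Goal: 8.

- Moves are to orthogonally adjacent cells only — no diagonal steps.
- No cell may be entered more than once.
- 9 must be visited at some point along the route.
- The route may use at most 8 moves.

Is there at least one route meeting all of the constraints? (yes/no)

yes

One route that works: 3 → 7 → 6 → 5 → 9 → 10 → 11 → 12 → 8.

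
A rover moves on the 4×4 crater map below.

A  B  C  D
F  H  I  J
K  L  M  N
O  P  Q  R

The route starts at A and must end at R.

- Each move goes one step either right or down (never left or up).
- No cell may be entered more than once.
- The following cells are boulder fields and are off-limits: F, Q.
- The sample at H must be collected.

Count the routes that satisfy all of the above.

A right/down-only route from A to R makes exactly 3 down-moves and 3 right-moves in some order.
With no other constraints that would be C(6,3) = 20 routes.
Split at H and multiply the segment counts (each segment already excludes blocked cells): A→H: 1; H→R: 3; product = 3.
That gives 3 routes.

3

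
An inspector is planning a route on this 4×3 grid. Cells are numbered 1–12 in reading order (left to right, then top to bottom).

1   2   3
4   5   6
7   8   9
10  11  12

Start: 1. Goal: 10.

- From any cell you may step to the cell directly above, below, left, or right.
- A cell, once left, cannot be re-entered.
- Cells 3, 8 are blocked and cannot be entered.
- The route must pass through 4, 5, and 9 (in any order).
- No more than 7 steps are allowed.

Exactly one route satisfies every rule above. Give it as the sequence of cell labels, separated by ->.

The budget equals the shortest possible length, so every move has to be on a shortest route through the required cells.
Route from 1: down 1 to 4, right 2 to 6, down 2 to 12, left 2 to 10 — 7 moves in all.
Check: all required cells visited; 7 ≤ 7 moves.

1 -> 4 -> 5 -> 6 -> 9 -> 12 -> 11 -> 10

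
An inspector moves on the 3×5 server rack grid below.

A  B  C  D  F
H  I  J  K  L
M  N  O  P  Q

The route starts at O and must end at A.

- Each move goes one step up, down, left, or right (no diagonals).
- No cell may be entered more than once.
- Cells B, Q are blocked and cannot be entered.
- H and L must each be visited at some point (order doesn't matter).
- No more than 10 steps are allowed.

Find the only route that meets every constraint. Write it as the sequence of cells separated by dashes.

O - P - K - L - F - D - C - J - I - H - A

Any route must reach H and L and still end at A within 10 moves, so the order of the required stops is forced.
Route from O: right to P, up to K, right to L, up to F, 2× left (reaching C), down to J, 2× left (reaching H), up to A — 10 moves in all.
Check: all required cells visited; 10 ≤ 10 moves.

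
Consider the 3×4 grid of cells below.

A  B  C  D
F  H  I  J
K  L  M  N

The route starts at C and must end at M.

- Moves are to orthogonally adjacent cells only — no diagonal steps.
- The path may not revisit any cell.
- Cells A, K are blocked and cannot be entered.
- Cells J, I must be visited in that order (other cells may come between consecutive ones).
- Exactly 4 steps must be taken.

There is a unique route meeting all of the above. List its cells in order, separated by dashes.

The waypoints must appear in the order J, I, with no cell reused.
Route from C: right to D, down to J, left to I, down to M — 4 moves in all.
Check: order respected (J at step 2, I at step 3); 4 moves as required.

C - D - J - I - M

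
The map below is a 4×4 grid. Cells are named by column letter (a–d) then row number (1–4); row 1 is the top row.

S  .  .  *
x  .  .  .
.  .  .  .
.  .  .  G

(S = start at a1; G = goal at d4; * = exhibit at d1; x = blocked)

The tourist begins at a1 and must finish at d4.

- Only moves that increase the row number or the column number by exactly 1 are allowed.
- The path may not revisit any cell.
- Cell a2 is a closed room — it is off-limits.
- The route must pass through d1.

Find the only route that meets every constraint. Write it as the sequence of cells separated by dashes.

a1 - b1 - c1 - d1 - d2 - d3 - d4

Moves only go right or down, so the column and row indices never decrease.
Route from a1: 3× right (reaching d1), 3× down (reaching d4) — 6 moves in all.
Check: all required cells visited.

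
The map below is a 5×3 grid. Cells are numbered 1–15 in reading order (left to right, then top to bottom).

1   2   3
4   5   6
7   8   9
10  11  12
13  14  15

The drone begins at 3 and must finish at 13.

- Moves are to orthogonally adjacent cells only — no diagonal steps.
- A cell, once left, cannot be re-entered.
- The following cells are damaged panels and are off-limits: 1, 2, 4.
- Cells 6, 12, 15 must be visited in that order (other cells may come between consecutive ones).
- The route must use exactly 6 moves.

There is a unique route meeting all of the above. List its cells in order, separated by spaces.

The waypoints must appear in the order 6, 12, 15, with no cell reused.
Route from 3: 4× down (reaching 15), 2× left (reaching 13) — 6 moves in all.
Check: order respected (6 at step 1, 12 at step 3, 15 at step 4); 6 moves as required.

3 6 9 12 15 14 13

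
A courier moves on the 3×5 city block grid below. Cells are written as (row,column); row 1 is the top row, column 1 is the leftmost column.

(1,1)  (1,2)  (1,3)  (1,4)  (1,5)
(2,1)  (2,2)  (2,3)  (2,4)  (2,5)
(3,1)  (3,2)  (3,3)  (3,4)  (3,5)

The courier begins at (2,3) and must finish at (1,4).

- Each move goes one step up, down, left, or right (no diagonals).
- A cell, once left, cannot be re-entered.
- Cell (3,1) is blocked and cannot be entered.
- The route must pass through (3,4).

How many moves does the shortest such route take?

4

Any route passes through (3,4) somewhere between (2,3) and (1,4). Summing Manhattan distances along the two legs ((2,3) → (3,4) → (1,4)) gives a lower bound of 2 + 2 = 4 moves.
A route of 4 moves achieves this: (2,3) → (3,3) → (3,4) → (2,4) → (1,4).
Since 4 matches the lower bound, it is optimal.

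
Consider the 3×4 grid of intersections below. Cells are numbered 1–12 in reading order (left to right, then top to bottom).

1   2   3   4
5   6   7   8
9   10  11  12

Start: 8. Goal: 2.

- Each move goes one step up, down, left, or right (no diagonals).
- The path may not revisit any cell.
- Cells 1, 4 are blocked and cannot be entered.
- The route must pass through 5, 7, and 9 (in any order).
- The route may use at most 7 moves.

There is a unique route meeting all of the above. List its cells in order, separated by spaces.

The 7-move cap with required stops at 5, 7, 9 leaves no slack for detours.
Route from 8: left 1 to 7, down 1 to 11, left 2 to 9, up 1 to 5, right 1 to 6, up 1 to 2 — 7 moves in all.
Check: all required cells visited; 7 ≤ 7 moves.

8 7 11 10 9 5 6 2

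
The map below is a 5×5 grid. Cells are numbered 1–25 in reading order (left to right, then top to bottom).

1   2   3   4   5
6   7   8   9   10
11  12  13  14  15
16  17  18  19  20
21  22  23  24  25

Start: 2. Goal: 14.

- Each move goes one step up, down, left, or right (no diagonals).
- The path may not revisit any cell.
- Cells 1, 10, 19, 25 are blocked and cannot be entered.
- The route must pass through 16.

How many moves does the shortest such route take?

8

Any route passes through 16 somewhere between 2 and 14. Summing Manhattan distances along the two legs (2 → 16 → 14) gives a lower bound of 4 + 4 = 8 moves.
A route of 8 moves achieves this: 2 → 7 → 12 → 11 → 16 → 17 → 18 → 13 → 14.
Since 8 matches the lower bound, it is optimal.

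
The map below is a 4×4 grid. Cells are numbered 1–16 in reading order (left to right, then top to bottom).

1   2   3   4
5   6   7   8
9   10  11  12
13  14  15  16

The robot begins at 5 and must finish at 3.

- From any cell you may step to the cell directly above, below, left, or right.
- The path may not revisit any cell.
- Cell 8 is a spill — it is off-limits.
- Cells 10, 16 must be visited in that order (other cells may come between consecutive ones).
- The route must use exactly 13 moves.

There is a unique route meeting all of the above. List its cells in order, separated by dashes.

5 - 1 - 2 - 6 - 10 - 9 - 13 - 14 - 15 - 16 - 12 - 11 - 7 - 3

The waypoints must appear in the order 10, 16, with no cell reused.
Route from 5: up to 1, right to 2, 2× down (reaching 10), left to 9, down to 13, 3× right (reaching 16), up to 12, left to 11, 2× up (reaching 3) — 13 moves in all.
Check: order respected (10 at step 4, 16 at step 9); 13 moves as required.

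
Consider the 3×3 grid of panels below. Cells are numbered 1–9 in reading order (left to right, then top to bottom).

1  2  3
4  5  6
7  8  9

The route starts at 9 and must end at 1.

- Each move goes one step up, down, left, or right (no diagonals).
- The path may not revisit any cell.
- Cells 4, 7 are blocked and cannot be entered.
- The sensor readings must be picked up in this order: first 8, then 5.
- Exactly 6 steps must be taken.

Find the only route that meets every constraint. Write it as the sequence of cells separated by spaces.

The waypoints must appear in the order 8, 5, with no cell reused.
Route from 9: left to 8, up to 5, right to 6, up to 3, 2× left (reaching 1) — 6 moves in all.
Check: order respected (8 at step 1, 5 at step 2); 6 moves as required.

9 8 5 6 3 2 1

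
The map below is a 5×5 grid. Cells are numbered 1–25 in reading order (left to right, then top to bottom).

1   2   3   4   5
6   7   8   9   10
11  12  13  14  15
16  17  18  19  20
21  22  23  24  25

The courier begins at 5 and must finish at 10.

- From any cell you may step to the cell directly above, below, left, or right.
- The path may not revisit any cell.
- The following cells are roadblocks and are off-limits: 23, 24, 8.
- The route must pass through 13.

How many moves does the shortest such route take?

Any route passes through 13 somewhere between 5 and 10. Summing Manhattan distances along the two legs (5 → 13 → 10) gives a lower bound of 4 + 3 = 7 moves.
The shortest route satisfying every rule uses 9 moves: 5 → 4 → 9 → 14 → 13 → 18 → 19 → 20 → 15 → 10.
The bound of 7 isn't tight here; checking systematically, no route of length 7 through 8 satisfies every constraint, so 9 is the minimum.

9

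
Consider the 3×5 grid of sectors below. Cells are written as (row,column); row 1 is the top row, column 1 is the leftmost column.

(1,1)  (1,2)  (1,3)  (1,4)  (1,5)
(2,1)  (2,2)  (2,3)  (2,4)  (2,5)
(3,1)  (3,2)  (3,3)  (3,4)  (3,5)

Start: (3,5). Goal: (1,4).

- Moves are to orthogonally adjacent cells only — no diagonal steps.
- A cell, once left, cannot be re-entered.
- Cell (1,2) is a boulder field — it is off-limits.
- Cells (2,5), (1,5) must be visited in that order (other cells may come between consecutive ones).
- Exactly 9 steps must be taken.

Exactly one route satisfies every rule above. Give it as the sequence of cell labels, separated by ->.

(3,5) -> (3,4) -> (3,3) -> (3,2) -> (2,2) -> (2,3) -> (2,4) -> (2,5) -> (1,5) -> (1,4)

The waypoints must appear in the order (2,5), (1,5), with no cell reused.
Route from (3,5): left 3 to (3,2), up 1 to (2,2), right 3 to (2,5), up 1 to (1,5), left 1 to (1,4) — 9 moves in all.
Check: order respected ((2,5) at step 7, (1,5) at step 8); 9 moves as required.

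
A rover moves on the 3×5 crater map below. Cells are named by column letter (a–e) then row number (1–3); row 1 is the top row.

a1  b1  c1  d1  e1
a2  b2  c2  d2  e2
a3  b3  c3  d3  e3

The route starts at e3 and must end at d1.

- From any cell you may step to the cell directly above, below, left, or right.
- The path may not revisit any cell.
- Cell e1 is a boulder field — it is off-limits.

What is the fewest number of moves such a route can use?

3

The Manhattan distance from e3 to d1 is |3−1| + |5−4| = 3, so at least 3 moves are needed.
A route of 3 moves achieves this: e3 → e2 → d2 → d1.
Since 3 matches the lower bound, it is optimal.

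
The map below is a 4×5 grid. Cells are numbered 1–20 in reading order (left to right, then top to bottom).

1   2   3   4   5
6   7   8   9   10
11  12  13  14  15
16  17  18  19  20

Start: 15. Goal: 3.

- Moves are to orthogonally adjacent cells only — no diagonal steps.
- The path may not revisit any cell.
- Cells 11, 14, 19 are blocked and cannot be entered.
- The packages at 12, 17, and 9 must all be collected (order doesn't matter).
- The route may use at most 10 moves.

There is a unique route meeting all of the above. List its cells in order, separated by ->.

15 -> 10 -> 9 -> 8 -> 13 -> 18 -> 17 -> 12 -> 7 -> 2 -> 3

Any route must reach 12, 17, and 9 and still end at 3 within 10 moves, so the order of the required stops is forced.
Route from 15: up 1 to 10, left 2 to 8, down 2 to 18, left 1 to 17, up 3 to 2, right 1 to 3 — 10 moves in all.
Check: all required cells visited; 10 ≤ 10 moves.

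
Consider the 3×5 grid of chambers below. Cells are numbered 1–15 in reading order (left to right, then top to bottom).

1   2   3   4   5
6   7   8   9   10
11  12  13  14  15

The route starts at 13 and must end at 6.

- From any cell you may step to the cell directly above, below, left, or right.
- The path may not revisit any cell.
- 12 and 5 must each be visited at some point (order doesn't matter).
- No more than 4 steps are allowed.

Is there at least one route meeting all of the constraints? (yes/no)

Even ignoring the no-revisit rule, getting from 13 to 6, taking the cheapest ordering 13 → 5 → 12 → 6 needs at least 4 + 5 + 2 = 11 moves (Manhattan distance per leg), which exceeds the 4-move limit.

no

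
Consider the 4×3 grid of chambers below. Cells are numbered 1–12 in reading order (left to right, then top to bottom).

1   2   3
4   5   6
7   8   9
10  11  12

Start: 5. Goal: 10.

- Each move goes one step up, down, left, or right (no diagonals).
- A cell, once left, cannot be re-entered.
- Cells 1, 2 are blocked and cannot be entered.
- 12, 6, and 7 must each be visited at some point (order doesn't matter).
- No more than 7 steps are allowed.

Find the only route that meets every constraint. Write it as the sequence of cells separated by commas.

5, 6, 9, 12, 11, 8, 7, 10

The 7-move cap with required stops at 12, 6, 7 leaves no slack for detours.
Route from 5: right to 6, 2× down (reaching 12), left to 11, up to 8, left to 7, down to 10 — 7 moves in all.
Check: all required cells visited; 7 ≤ 7 moves.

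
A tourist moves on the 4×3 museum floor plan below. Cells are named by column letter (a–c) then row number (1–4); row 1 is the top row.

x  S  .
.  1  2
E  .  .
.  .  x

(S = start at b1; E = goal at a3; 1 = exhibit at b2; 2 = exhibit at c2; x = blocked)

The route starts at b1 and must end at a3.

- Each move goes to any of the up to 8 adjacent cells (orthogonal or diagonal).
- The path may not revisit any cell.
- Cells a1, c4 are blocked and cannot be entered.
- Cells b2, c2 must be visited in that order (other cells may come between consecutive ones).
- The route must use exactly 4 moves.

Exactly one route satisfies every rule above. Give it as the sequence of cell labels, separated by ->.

The waypoints must appear in the order b2, c2, with no cell reused.
Route from b1: down 1 to b2, right 1 to c2, down-left 1 to b3, left 1 to a3 — 4 moves in all.
Check: order respected (1 at step 1, 2 at step 2); 4 moves as required.

b1 -> b2 -> c2 -> b3 -> a3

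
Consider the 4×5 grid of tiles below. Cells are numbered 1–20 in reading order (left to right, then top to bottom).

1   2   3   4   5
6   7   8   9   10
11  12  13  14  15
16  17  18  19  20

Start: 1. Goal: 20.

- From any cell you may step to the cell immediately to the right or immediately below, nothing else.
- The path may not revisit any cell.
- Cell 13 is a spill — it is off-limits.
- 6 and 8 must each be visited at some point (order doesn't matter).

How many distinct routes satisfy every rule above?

A right/down-only route from 1 to 20 makes exactly 3 down-moves and 4 right-moves in some order.
With no other constraints that would be C(7,3) = 35 routes.
A monotone route can only reach the required cells in the order 6, 8, so split there and multiply the segment counts (each segment already excludes blocked cells): 1→6: 1; 6→8: 1; 8→20: 3; product = 3.
That gives 3 routes.

3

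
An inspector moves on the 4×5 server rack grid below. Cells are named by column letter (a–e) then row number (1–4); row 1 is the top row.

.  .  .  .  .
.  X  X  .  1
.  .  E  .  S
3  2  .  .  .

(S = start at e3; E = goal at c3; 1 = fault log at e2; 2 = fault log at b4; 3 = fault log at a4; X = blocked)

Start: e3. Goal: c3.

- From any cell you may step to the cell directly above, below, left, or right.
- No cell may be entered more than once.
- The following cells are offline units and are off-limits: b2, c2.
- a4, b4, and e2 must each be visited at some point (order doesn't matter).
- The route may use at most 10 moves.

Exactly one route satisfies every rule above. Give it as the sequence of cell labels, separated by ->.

e3 -> e2 -> d2 -> d3 -> d4 -> c4 -> b4 -> a4 -> a3 -> b3 -> c3

Any route must reach a4, b4, and e2 and still end at c3 within 10 moves, so the order of the required stops is forced.
Route from e3: up to e2, left to d2, 2× down (reaching d4), 3× left (reaching a4), up to a3, 2× right (reaching c3) — 10 moves in all.
Check: all required cells visited; 10 ≤ 10 moves.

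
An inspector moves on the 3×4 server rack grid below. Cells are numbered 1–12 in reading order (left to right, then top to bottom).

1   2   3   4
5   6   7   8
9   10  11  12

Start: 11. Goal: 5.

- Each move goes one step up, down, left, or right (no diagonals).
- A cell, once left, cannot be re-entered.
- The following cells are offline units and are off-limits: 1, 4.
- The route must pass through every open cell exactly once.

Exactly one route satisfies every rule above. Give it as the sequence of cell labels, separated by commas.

Need to visit all 10 open cells exactly once, starting at 11 and ending at 5.
Cell 12 has only two open neighbours (8 and 11), so the path must pass straight through it: one of those is the cell it's entered from and the other is where it exits.
Route from 11: right 1 to 12, up 1 to 8, left 1 to 7, up 1 to 3, left 1 to 2, down 2 to 10, left 1 to 9, up 1 to 5 — 9 moves in all.
Check: all 10 open cells covered.

11, 12, 8, 7, 3, 2, 6, 10, 9, 5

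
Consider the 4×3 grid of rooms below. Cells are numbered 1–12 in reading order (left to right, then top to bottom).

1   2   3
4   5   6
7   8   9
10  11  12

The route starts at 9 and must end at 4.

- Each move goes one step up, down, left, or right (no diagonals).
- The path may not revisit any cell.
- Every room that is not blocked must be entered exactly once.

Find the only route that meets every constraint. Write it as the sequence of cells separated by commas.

Need to visit all 12 open cells exactly once, starting at 9 and ending at 4.
Cell 12 has only two open neighbours (9 and 11), so the path must pass straight through it: one of those is the cell it's entered from and the other is where it exits.
Route from 9: down to 12, 2× left (reaching 10), up to 7, right to 8, up to 5, right to 6, up to 3, 2× left (reaching 1), down to 4 — 11 moves in all.
Check: all 12 open cells covered.

9, 12, 11, 10, 7, 8, 5, 6, 3, 2, 1, 4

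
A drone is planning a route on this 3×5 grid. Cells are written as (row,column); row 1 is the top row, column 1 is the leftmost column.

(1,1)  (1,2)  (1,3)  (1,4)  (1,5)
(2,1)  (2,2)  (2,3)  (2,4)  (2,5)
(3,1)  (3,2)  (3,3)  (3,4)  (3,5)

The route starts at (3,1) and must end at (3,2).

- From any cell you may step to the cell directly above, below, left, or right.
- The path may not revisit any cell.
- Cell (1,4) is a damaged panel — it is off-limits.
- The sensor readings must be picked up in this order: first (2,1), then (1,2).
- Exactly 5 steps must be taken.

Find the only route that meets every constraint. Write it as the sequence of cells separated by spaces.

The waypoints must appear in the order (2,1), (1,2), with no cell reused.
Route from (3,1): up 2 to (1,1), right 1 to (1,2), down 2 to (3,2) — 5 moves in all.
Check: order respected ((2,1) at step 1, (1,2) at step 3); 5 moves as required.

(3,1) (2,1) (1,1) (1,2) (2,2) (3,2)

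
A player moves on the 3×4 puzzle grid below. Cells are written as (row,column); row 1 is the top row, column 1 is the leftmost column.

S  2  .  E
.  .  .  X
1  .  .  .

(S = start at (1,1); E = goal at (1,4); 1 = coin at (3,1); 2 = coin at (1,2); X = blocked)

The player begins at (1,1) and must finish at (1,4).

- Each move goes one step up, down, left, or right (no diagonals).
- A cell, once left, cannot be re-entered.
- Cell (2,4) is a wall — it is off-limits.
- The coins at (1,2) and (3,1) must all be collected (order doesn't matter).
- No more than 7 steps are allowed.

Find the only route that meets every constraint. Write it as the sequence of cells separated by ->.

(1,1) -> (2,1) -> (3,1) -> (3,2) -> (2,2) -> (1,2) -> (1,3) -> (1,4)

The 7-move cap with required stops at (1,2), (3,1) leaves no slack for detours.
Route from (1,1): down 2 to (3,1), right 1 to (3,2), up 2 to (1,2), right 2 to (1,4) — 7 moves in all.
Check: all required cells visited; 7 ≤ 7 moves.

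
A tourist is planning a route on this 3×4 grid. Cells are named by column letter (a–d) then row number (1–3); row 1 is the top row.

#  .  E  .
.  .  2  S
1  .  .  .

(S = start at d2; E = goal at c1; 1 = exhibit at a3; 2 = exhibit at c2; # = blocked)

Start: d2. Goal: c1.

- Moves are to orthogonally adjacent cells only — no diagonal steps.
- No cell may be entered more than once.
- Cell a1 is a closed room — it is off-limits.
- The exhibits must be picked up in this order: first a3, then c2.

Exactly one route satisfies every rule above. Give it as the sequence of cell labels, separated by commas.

d2, d3, c3, b3, a3, a2, b2, c2, c1

The waypoints must appear in the order a3, c2, with no cell reused.
Route from d2: down 1 to d3, left 3 to a3, up 1 to a2, right 2 to c2, up 1 to c1 — 8 moves in all.
Check: order respected (1 at step 4, 2 at step 7).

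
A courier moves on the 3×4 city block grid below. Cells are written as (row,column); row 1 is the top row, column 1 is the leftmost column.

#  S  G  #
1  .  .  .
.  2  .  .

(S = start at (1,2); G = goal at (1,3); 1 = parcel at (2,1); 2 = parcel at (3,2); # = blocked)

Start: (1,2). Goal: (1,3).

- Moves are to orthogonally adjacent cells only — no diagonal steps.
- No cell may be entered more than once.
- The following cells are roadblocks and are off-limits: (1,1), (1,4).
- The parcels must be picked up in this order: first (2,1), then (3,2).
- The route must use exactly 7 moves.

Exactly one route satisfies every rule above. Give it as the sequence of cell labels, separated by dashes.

(1,2) - (2,2) - (2,1) - (3,1) - (3,2) - (3,3) - (2,3) - (1,3)

The waypoints must appear in the order (2,1), (3,2), with no cell reused.
Route from (1,2): down 1 to (2,2), left 1 to (2,1), down 1 to (3,1), right 2 to (3,3), up 2 to (1,3) — 7 moves in all.
Check: order respected (1 at step 2, 2 at step 4); 7 moves as required.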